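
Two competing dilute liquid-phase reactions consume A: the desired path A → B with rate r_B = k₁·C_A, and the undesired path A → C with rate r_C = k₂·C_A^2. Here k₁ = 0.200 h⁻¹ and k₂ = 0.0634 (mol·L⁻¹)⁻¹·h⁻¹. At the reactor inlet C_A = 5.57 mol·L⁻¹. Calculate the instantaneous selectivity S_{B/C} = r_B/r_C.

S_{B/C} = r_B/r_C = (k₁·C_A)/(k₂·C_A^2) = (k₁/k₂)·C_A⁻¹.
= (0.200×5.570) / (0.0634×5.570^2) = 1.114/1.967 = 0.566.
The undesired path is higher order in A, so low C_A (CSTR or dilute feed) favours B.

0.566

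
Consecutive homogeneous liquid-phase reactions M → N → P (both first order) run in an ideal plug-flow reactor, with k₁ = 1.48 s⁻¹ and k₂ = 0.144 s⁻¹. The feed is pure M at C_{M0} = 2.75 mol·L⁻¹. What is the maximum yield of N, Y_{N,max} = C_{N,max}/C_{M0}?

0.778

For a first-order series the maximum intermediate yield is C_{N,max}/C_{M0} = (k₁/k₂)^[k₂/(k₂−k₁)].
= (1.48/0.144)^(0.144/(0.144−1.48)) = (10.28)^(-0.1078) = 0.7779.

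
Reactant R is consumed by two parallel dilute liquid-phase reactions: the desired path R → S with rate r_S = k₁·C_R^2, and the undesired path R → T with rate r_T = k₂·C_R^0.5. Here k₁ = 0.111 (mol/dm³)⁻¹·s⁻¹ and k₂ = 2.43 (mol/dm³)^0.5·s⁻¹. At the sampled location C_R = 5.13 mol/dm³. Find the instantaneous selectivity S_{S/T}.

S_{S/T} = r_S/r_T = (k₁·C_R^2)/(k₂·C_R^0.5) = (k₁/k₂)·C_R^1.5.
= (0.111×5.130^2) / (2.43×5.130^0.5) = 2.921/5.504 = 0.531.

0.531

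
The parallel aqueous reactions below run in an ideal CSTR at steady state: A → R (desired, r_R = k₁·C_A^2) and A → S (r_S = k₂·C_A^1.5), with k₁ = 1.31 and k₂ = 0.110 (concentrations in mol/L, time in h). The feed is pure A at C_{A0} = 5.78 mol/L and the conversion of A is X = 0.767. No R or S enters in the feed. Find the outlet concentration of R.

Exit C_A = C_{A0}(1−X) = 5.78×0.233 = 1.347 mol/L.
In a CSTR the entire volume is at exit conditions, so r_R = 1.31×1.347^2 = 2.376 and r_S = 0.110×1.347^1.5 = 0.1719.
Fraction of consumed A going to R: r_R/(r_R+r_S) = 0.9325.
C_R = 0.9325·C_{A0}·X = 0.9325×5.78×0.767 = 4.13 mol/L.

4.13 mol/L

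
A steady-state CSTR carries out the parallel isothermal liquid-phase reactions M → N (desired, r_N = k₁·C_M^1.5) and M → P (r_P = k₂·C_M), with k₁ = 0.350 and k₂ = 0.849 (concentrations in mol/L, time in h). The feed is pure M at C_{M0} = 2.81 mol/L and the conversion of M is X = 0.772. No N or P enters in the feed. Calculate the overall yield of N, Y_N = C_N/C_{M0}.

Exit C_M = C_{M0}(1−X) = 2.81×0.228 = 0.6407 mol/L.
A CSTR operates uniformly at the exit composition, giving r_N = 0.1795 and r_P = 0.5439 (each k·C_M^n at C_M = 0.6407).
Fraction of consumed M going to N: r_N/(r_N+r_P) = 0.2481.
C_N = 0.2481·C_{M0}·X = 0.2481×2.81×0.772 = 0.538 mol/L; Y_N = C_N/C_{M0} = 0.192.

0.192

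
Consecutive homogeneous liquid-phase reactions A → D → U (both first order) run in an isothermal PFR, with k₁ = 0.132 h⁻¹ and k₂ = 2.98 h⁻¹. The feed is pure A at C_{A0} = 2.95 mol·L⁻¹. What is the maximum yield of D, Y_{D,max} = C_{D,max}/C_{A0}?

At the optimum, C_{D,max}/C_{A0} = (k₁/k₂)^[k₂/(k₂−k₁)].
= (0.132/2.98)^(2.98/(2.98−0.132)) = (0.04430)^(1.046) = 0.03834.

0.0383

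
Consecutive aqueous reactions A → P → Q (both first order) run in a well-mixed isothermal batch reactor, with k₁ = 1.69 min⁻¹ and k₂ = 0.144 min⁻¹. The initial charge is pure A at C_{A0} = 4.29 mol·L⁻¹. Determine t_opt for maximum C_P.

1.59 min

Setting dC_P/dt = 0 gives t_opt = ln(k₂/k₁)/(k₂−k₁).
= ln(0.144/1.69)/(0.144−1.69) = ln(0.08521)/-1.546 = -2.463/-1.546 = 1.59 min.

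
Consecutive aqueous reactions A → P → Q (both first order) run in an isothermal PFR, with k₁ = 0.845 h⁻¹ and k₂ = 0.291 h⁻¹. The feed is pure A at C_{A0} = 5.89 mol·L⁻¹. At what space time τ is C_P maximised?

Setting dC_P/dτ = 0 gives τ_opt = ln(k₂/k₁)/(k₂−k₁).
= ln(0.291/0.845)/(0.291−0.845) = ln(0.3444)/-0.5540 = -1.066/-0.5540 = 1.92 h.

1.92 h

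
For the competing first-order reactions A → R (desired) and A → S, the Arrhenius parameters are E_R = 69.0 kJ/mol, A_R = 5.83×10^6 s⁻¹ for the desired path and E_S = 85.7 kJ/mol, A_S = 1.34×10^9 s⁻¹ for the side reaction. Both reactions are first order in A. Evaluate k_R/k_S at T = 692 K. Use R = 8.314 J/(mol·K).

Since both paths have the same order in A, the concentration cancels and S_{R/S} = k_R/k_S = (A_R/A_S)·exp[(E_S−E_R)/(RT)].
(E_S−E_R)/(RT) = (85.7−69.0)×10³/(8.314×692) = 16700/5753 = 2.903.
k_R/k_S = (5.83×10^6/1.34×10^9)·exp(2.903) = 0.004351 × 18.22 = 0.0793.
Since E_R < E_S, lowering the temperature improves selectivity toward R.

0.0793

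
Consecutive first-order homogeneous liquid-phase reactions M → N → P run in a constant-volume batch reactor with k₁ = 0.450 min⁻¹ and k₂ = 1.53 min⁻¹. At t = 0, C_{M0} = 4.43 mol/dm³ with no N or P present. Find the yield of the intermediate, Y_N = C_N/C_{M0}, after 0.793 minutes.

0.168

For first-order series with pure M initially, C_N(t) = k₁C_{M0}/(k₂−k₁)·(e^(−k₁t) − e^(−k₂t)).
e^(−k₁t) = e^(−0.450×0.793) = e^(−0.3569) = 0.6999; e^(−k₂t) = e^(−1.213) = 0.2972.
C_N = 0.450×4.43/(1.53−0.450) × (0.6999−0.2972) = 1.846×0.4027 = 0.7432 mol/dm³.
Y_N = C_N/C_{M0} = 0.7432/4.43 = 0.168.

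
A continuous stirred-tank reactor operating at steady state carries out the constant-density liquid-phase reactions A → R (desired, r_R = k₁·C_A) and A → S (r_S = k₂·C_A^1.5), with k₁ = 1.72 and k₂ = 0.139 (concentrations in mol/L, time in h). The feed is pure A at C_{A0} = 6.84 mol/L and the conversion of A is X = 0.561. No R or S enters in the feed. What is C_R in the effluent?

3.37 mol/L

Exit C_A = C_{A0}(1−X) = 6.84×0.439 = 3.003 mol/L.
Rates in a CSTR are evaluated at the outlet concentration: r_R = 1.72×3.003 = 5.165, r_S = 0.139×3.003^1.5 = 0.7233.
Fraction of consumed A going to R: r_R/(r_R+r_S) = 0.8772.
C_R = 0.8772·C_{A0}·X = 0.8772×6.84×0.561 = 3.37 mol/L.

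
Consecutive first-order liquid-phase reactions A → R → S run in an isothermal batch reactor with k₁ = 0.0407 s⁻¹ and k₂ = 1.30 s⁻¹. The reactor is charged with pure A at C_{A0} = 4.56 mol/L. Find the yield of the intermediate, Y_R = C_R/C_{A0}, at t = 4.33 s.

0.0270

For first-order series with pure A initially, C_R(t) = k₁C_{A0}/(k₂−k₁)·(e^(−k₁t) − e^(−k₂t)).
e^(−k₁t) = e^(−0.0407×4.33) = e^(−0.1762) = 0.8384; e^(−k₂t) = e^(−5.629) = 0.003592.
C_R = 0.0407×4.56/(1.30−0.0407) × (0.8384−0.003592) = 0.1474×0.8348 = 0.1230 mol/L.
Y_R = C_R/C_{A0} = 0.1230/4.56 = 0.0270.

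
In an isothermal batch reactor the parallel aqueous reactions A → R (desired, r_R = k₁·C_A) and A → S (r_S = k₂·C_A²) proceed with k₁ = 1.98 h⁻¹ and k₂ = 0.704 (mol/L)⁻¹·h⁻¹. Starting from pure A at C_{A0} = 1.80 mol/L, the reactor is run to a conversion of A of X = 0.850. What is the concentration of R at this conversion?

1.13 mol/L

C_A = C_{A0}(1−X) = 0.2700 mol/L.
Along a PFR/batch, dC_R/dC_A = −r_R/(r_R+r_S) = −k₁/(k₁+k₂·C_A).
Integrating from C_{A0} to C_A: C_R = (1.98/0.704)·ln[(1.98+0.704·1.80)/(1.98+0.704·0.270)] = 2.812·ln(3.247/2.170) = 1.134 mol/L.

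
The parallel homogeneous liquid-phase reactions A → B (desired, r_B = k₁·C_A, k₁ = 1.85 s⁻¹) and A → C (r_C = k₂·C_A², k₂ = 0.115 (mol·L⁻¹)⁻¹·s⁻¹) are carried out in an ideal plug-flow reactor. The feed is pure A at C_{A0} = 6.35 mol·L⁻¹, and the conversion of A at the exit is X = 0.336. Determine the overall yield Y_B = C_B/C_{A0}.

0.253

C_A = C_{A0}(1−X) = 4.216 mol·L⁻¹.
Along a PFR/batch, dC_B/dC_A = −r_B/(r_B+r_C) = −k₁/(k₁+k₂·C_A).
Integrating from C_{A0} to C_A: C_B = (1.85/0.115)·ln[(1.85+0.115·6.35)/(1.85+0.115·4.22)] = 16.09·ln(2.580/2.335) = 1.607 mol·L⁻¹.
Y_B = C_B/C_{A0} = 1.607/6.35 = 0.253.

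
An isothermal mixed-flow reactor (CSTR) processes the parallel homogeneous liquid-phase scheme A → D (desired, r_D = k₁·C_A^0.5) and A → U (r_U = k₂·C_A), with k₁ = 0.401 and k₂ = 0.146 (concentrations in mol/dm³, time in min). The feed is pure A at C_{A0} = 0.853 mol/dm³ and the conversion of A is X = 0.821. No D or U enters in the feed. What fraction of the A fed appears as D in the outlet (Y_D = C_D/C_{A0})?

Exit C_A = C_{A0}(1−X) = 0.853×0.179 = 0.1527 mol/dm³.
A CSTR operates uniformly at the exit composition, giving r_D = 0.1567 and r_U = 0.02229 (each k·C_A^n at C_A = 0.1527).
Fraction of consumed A going to D: r_D/(r_D+r_U) = 0.8755.
C_D = 0.8755·C_{A0}·X = 0.8755×0.853×0.821 = 0.613 mol/dm³; Y_D = C_D/C_{A0} = 0.719.

0.719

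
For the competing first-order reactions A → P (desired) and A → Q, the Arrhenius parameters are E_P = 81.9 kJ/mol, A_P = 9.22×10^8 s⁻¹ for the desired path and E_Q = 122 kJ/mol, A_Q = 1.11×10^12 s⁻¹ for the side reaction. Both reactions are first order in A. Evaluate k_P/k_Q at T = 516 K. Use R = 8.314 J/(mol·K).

9.53

k_P/k_Q = (A_P/A_Q)·exp[−(E_P−E_Q)/(RT)] = (A_P/A_Q)·exp[(E_Q−E_P)/(RT)].
(E_Q−E_P)/(RT) = (122−81.9)×10³/(8.314×516) = 40100/4290 = 9.347.
k_P/k_Q = (9.22×10^8/1.11×10^12)·exp(9.347) = 8.306×10^-4 × 11467 = 9.53.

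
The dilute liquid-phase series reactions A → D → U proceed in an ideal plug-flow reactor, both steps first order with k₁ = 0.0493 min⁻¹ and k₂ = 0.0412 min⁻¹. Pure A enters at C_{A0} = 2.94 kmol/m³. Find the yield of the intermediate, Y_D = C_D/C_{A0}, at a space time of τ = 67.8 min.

For first-order series with pure A initially, C_D(τ) = k₁C_{A0}/(k₂−k₁)·(e^(−k₁τ) − e^(−k₂τ)).
e^(−k₁τ) = e^(−0.0493×67.8) = e^(−3.343) = 0.03535; e^(−k₂τ) = e^(−2.793) = 0.06122.
C_D = 0.0493×2.94/(0.0412−0.0493) × (0.03535−0.06122) = (-17.89)×(-0.02587) = 0.4629 kmol/m³.
Y_D = C_D/C_{A0} = 0.4629/2.94 = 0.157.

0.157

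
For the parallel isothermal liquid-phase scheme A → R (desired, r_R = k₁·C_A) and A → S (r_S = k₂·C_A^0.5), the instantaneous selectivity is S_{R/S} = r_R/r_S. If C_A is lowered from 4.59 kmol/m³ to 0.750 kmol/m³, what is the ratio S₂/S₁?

0.404

S_{R/S} = (k₁/k₂)·C_A^0.5, so S₂/S₁ = (C_{A,2}/C_{A,1})^0.5.
= (0.750/4.59)^0.5 = (0.1634)^0.5 = 0.404.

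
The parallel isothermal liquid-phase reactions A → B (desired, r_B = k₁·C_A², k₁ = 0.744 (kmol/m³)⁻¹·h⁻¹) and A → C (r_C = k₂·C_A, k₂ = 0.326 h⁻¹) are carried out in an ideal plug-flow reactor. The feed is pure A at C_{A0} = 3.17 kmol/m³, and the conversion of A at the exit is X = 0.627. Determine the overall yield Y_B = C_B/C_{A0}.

C_A = C_{A0}(1−X) = 1.182 kmol/m³.
Along a PFR/batch, dC_C/dC_A = −r_C/(r_B+r_C) = −k₂/(k₂+k₁·C_A).
Integrating from C_{A0} to C_A: C_C = (0.326/0.744)·ln[(0.326+0.744·3.17)/(0.326+0.744·1.18)] = 0.4382·ln(2.684/1.206) = 0.3507 kmol/m³.
Then C_B = (C_{A0}−C_A) − C_C = 1.988 − 0.3507 = 1.637 kmol/m³.
Y_B = C_B/C_{A0} = 1.637/3.17 = 0.516.

0.516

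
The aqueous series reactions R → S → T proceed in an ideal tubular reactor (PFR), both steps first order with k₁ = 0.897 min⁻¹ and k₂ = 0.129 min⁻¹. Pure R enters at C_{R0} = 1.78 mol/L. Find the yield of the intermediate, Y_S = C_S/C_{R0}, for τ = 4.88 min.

Solving the coupled first-order balances gives C_S(τ) = [k₁/(k₂−k₁)]·C_{R0}·(e^(−k₁τ) − e^(−k₂τ)).
e^(−k₁τ) = e^(−0.897×4.88) = e^(−4.377) = 0.01256; e^(−k₂τ) = e^(−0.6295) = 0.5328.
C_S = 0.897×1.78/(0.129−0.897) × (0.01256−0.5328) = (-2.079)×(-0.5203) = 1.082 mol/L.
Y_S = C_S/C_{R0} = 1.082/1.78 = 0.608.

0.608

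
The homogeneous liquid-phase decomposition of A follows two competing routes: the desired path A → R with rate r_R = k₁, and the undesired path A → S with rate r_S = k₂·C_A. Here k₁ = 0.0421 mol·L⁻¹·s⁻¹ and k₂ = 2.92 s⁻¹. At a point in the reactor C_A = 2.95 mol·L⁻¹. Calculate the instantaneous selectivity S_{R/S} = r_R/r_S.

S_{R/S} = r_R/r_S = (k₁)/(k₂·C_A) = (k₁/k₂)·C_A⁻¹.
= (0.0421) / (2.92×2.950) = 0.04210/8.614 = 0.00489.
The undesired path is higher order in A, so low C_A (CSTR or dilute feed) favours R.

0.00489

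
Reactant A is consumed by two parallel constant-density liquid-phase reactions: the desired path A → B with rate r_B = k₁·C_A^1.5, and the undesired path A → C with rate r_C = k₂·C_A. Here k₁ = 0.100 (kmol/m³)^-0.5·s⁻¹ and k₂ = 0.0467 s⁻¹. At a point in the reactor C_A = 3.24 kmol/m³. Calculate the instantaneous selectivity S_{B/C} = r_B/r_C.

S_{B/C} = r_B/r_C = (k₁·C_A^1.5)/(k₂·C_A) = (k₁/k₂)·C_A^0.5.
= (0.100×3.240^1.5) / (0.0467×3.240) = 0.5832/0.1513 = 3.85.
Since the desired path is higher order in A, keeping C_A high (PFR or concentrated feed) favours B.

3.85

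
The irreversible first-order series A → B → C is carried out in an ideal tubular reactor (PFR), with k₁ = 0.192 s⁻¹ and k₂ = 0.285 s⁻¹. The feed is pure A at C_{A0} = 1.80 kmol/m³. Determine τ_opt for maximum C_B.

For first-order series the maximum of C_B occurs at τ_opt = ln(k₂/k₁)/(k₂−k₁).
= ln(0.285/0.192)/(0.285−0.192) = ln(1.484)/0.09300 = 0.3950/0.09300 = 4.25 s.

4.25 s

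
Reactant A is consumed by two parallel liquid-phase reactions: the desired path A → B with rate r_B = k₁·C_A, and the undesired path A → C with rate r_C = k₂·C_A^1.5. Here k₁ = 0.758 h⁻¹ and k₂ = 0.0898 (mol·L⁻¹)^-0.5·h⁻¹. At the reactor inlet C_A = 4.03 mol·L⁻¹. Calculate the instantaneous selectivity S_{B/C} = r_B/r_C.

S_{B/C} = r_B/r_C = (k₁·C_A)/(k₂·C_A^1.5) = (k₁/k₂)·C_A^-0.5.
= (0.758×4.030) / (0.0898×4.030^1.5) = 3.055/0.7265 = 4.20.
The undesired path is higher order in A, so low C_A (CSTR or dilute feed) favours B.

4.20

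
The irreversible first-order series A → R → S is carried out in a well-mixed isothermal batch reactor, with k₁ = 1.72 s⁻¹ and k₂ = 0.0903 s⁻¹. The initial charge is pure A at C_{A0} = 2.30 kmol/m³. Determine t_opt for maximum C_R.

1.81 s

The intermediate peaks when r₁ = r₂, i.e. k₁e^(−k₁t) = k₂e^(−k₂t), giving t_opt = ln(k₂/k₁)/(k₂−k₁).
= ln(0.0903/1.72)/(0.0903−1.72) = ln(0.05250)/-1.630 = -2.947/-1.630 = 1.81 s.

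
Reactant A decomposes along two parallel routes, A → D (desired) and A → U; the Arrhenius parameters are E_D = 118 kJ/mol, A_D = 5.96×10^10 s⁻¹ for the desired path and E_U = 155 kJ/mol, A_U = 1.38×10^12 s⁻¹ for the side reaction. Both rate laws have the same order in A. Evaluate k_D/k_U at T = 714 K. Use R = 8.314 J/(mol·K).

22.0

With equal orders, S_{D/U} = k_D/k_U = (A_D/A_U)·exp[(E_U−E_D)/(RT)].
(E_U−E_D)/(RT) = (155−118)×10³/(8.314×714) = 37000/5936 = 6.233.
k_D/k_U = (5.96×10^10/1.38×10^12)·exp(6.233) = 0.04319 × 509.3 = 22.0.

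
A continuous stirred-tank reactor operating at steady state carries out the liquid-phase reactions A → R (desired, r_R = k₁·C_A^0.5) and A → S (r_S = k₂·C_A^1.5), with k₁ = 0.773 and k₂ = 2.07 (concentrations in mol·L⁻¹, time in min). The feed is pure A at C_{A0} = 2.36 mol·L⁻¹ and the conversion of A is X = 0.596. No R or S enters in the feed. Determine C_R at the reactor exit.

0.396 mol·L⁻¹

Exit C_A = C_{A0}(1−X) = 2.36×0.404 = 0.9534 mol·L⁻¹.
In a CSTR the entire volume is at exit conditions, so r_R = 0.773×0.9534^0.5 = 0.7548 and r_S = 2.07×0.9534^1.5 = 1.927.
Fraction of consumed A going to R: r_R/(r_R+r_S) = 0.2814.
C_R = 0.2814·C_{A0}·X = 0.2814×2.36×0.596 = 0.396 mol·L⁻¹.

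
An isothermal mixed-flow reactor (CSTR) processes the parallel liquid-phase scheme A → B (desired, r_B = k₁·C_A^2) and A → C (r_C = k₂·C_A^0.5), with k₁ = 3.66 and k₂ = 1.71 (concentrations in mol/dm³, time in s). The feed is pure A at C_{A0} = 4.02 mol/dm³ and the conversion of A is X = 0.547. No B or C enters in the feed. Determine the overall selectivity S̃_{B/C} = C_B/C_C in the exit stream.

Exit C_A = C_{A0}(1−X) = 4.02×0.453 = 1.821 mol/dm³.
A CSTR operates uniformly at the exit composition, giving r_B = 12.14 and r_C = 2.308 (each k·C_A^n at C_A = 1.821).
Overall selectivity = C_B/C_C = r_Bτ/(r_Cτ) = r_B/r_C = 5.26.

5.26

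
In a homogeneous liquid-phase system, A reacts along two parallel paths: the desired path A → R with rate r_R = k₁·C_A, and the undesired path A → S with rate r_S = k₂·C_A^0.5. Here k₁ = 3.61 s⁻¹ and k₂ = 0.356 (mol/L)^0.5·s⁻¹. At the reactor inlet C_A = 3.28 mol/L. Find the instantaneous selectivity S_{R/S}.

S_{R/S} = r_R/r_S = (k₁·C_A)/(k₂·C_A^0.5) = (k₁/k₂)·C_A^0.5.
= (3.61×3.280) / (0.356×3.280^0.5) = 11.84/0.6447 = 18.4.
Since the desired path is higher order in A, keeping C_A high (PFR or concentrated feed) favours R.

18.4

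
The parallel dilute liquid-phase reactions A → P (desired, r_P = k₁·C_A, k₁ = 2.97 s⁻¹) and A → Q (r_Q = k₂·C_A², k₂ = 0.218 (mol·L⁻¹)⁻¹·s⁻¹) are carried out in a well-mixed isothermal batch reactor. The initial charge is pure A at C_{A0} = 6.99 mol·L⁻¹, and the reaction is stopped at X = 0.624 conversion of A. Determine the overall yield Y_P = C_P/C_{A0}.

C_A = C_{A0}(1−X) = 2.628 mol·L⁻¹.
Along a PFR/batch, dC_P/dC_A = −r_P/(r_P+r_Q) = −k₁/(k₁+k₂·C_A).
Integrating from C_{A0} to C_A: C_P = (2.97/0.218)·ln[(2.97+0.218·6.99)/(2.97+0.218·2.63)] = 13.62·ln(4.494/3.543) = 3.239 mol·L⁻¹.
Y_P = C_P/C_{A0} = 3.239/6.99 = 0.463.

0.463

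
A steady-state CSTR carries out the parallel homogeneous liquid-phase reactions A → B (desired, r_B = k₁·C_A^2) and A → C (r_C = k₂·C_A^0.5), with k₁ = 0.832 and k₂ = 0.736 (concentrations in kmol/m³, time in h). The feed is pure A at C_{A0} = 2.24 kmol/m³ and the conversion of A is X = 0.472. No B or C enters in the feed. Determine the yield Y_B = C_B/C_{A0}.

0.280

Exit C_A = C_{A0}(1−X) = 2.24×0.528 = 1.183 kmol/m³.
A CSTR operates uniformly at the exit composition, giving r_B = 1.164 and r_C = 0.8004 (each k·C_A^n at C_A = 1.183).
Fraction of consumed A going to B: r_B/(r_B+r_C) = 0.5925.
C_B = 0.5925·C_{A0}·X = 0.5925×2.24×0.472 = 0.626 kmol/m³; Y_B = C_B/C_{A0} = 0.280.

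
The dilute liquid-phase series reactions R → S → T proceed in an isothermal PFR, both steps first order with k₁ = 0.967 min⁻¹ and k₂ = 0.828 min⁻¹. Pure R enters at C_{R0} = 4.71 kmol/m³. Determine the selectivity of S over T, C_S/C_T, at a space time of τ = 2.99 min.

0.267

The intermediate concentration in a first-order A→B→C sequence is C_S = k₁C_{R0}(e^(−k₁τ) − e^(−k₂τ))/(k₂−k₁).
e^(−k₁τ) = e^(−0.967×2.99) = e^(−2.891) = 0.05550; e^(−k₂τ) = e^(−2.476) = 0.08410.
C_S = 0.967×4.71/(0.828−0.967) × (0.05550−0.08410) = (-32.77)×(-0.02860) = 0.9371 kmol/m³.
C_R = C_{R0}e^(−k₁τ) = 0.2614 kmol/m³, so C_T = C_{R0}−C_R−C_S = 3.511 kmol/m³; C_S/C_T = 0.267.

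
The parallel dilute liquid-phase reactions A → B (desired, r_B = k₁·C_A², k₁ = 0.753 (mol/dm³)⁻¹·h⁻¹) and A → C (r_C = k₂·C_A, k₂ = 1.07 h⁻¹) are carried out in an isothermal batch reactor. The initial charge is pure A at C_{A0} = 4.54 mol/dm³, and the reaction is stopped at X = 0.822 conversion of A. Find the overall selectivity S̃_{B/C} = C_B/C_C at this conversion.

C_A = C_{A0}(1−X) = 0.8081 mol/dm³.
Along a PFR/batch, dC_C/dC_A = −r_C/(r_B+r_C) = −k₂/(k₂+k₁·C_A).
Integrating from C_{A0} to C_A: C_C = (1.07/0.753)·ln[(1.07+0.753·4.54)/(1.07+0.753·0.808)] = 1.421·ln(4.489/1.679) = 1.398 mol/dm³.
Then C_B = (C_{A0}−C_A) − C_C = 3.732 − 1.398 = 2.334 mol/dm³.
S̃_{B/C} = C_B/C_C = 2.334/1.398 = 1.67.

1.67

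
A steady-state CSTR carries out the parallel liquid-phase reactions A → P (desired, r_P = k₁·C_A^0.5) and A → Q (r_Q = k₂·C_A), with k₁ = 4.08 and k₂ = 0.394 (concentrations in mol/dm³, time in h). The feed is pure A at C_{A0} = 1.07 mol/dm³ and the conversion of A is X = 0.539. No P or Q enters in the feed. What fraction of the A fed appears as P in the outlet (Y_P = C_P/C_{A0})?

0.505

Exit C_A = C_{A0}(1−X) = 1.07×0.461 = 0.4933 mol/dm³.
Rates in a CSTR are evaluated at the outlet concentration: r_P = 4.08×0.4933^0.5 = 2.866, r_Q = 0.394×0.4933 = 0.1943.
Fraction of consumed A going to P: r_P/(r_P+r_Q) = 0.9365.
C_P = 0.9365·C_{A0}·X = 0.9365×1.07×0.539 = 0.540 mol/dm³; Y_P = C_P/C_{A0} = 0.505.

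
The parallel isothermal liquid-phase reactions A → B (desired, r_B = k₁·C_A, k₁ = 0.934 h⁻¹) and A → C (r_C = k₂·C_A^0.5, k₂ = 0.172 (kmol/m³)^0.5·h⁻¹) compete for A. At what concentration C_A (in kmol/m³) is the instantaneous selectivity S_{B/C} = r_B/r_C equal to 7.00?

1.66 kmol/m³

S_{B/C} = (k₁/k₂)·C_A^0.5 ⇒ C_A = (S·k₂/k₁)^(2).
= (7.00×0.172/0.934)^(2) = (1.289)^(2) = 1.66 kmol/m³.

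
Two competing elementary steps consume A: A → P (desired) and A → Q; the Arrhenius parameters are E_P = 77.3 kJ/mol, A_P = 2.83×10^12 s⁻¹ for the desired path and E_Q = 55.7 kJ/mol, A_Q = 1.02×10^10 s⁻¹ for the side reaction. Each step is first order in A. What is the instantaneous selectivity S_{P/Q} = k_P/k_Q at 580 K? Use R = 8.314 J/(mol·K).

Since both paths have the same order in A, the concentration cancels and S_{P/Q} = k_P/k_Q = (A_P/A_Q)·exp[(E_Q−E_P)/(RT)].
(E_Q−E_P)/(RT) = (55.7−77.3)×10³/(8.314×580) = -21600/4822 = -4.479.
k_P/k_Q = (2.83×10^12/1.02×10^10)·exp(-4.479) = 277.5 × 0.01134 = 3.15.

3.15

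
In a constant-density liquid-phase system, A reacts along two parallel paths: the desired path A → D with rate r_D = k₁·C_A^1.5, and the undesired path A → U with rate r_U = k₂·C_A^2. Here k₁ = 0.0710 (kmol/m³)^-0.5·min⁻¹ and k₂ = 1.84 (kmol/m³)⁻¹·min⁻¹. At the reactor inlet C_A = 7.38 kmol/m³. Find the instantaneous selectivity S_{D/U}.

S_{D/U} = r_D/r_U = (k₁·C_A^1.5)/(k₂·C_A^2) = (k₁/k₂)·C_A^-0.5.
= (0.0710×7.380^1.5) / (1.84×7.380^2) = 1.423/100.2 = 0.0142.

0.0142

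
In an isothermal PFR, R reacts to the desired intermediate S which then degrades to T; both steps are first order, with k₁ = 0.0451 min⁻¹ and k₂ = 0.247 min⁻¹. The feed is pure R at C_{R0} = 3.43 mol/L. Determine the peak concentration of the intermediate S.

0.428 mol/L

At the optimum, C_{S,max}/C_{R0} = (k₁/k₂)^[k₂/(k₂−k₁)].
= (0.0451/0.247)^(0.247/(0.247−0.0451)) = (0.1826)^(1.223) = 0.1249.
C_{S,max} = 0.1249×3.43 = 0.428 mol/L.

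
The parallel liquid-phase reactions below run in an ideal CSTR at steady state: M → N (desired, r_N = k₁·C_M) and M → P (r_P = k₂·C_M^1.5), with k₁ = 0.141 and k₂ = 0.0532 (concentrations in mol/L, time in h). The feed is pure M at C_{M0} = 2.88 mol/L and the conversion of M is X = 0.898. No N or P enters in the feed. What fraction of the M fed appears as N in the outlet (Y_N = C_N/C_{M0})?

0.746

Exit C_M = C_{M0}(1−X) = 2.88×0.102 = 0.2938 mol/L.
In a CSTR the entire volume is at exit conditions, so r_N = 0.141×0.2938 = 0.04142 and r_P = 0.0532×0.2938^1.5 = 0.008470.
Fraction of consumed M going to N: r_N/(r_N+r_P) = 0.8302.
C_N = 0.8302·C_{M0}·X = 0.8302×2.88×0.898 = 2.15 mol/L; Y_N = C_N/C_{M0} = 0.746.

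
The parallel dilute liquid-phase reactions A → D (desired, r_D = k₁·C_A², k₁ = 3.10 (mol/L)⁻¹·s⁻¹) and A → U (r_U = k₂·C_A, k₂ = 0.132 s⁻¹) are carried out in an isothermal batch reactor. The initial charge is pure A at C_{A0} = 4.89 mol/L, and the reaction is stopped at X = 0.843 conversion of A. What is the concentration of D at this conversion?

C_A = C_{A0}(1−X) = 0.7677 mol/L.
Along a PFR/batch, dC_U/dC_A = −r_U/(r_D+r_U) = −k₂/(k₂+k₁·C_A).
Integrating from C_{A0} to C_A: C_U = (0.132/3.10)·ln[(0.132+3.10·4.89)/(0.132+3.10·0.768)] = 0.04258·ln(15.29/2.512) = 0.07691 mol/L.
Then C_D = (C_{A0}−C_A) − C_U = 4.122 − 0.07691 = 4.045 mol/L.

4.05 mol/L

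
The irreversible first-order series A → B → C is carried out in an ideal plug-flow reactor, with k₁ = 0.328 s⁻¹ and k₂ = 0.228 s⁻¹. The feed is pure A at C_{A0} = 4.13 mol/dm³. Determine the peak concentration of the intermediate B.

1.80 mol/dm³

Evaluating C_B at τ_opt = ln(k₂/k₁)/(k₂−k₁) gives C_{B,max}/C_{A0} = (k₁/k₂)^[k₂/(k₂−k₁)].
= (0.328/0.228)^(0.228/(0.228−0.328)) = (1.439)^(-2.280) = 0.4364.
C_{B,max} = 0.4364×4.13 = 1.80 mol/dm³.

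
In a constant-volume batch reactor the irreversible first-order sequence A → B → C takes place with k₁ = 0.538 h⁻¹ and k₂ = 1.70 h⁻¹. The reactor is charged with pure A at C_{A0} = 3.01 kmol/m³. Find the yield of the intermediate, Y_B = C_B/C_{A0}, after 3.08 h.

0.0858

The intermediate concentration in a first-order A→B→C sequence is C_B = k₁C_{A0}(e^(−k₁t) − e^(−k₂t))/(k₂−k₁).
e^(−k₁t) = e^(−0.538×3.08) = e^(−1.657) = 0.1907; e^(−k₂t) = e^(−5.236) = 0.005322.
C_B = 0.538×3.01/(1.70−0.538) × (0.1907−0.005322) = 1.394×0.1854 = 0.2583 kmol/m³.
Y_B = C_B/C_{A0} = 0.2583/3.01 = 0.0858.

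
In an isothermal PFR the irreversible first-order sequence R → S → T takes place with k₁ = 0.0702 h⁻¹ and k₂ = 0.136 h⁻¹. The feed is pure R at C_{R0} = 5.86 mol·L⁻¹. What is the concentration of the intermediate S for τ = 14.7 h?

1.38 mol·L⁻¹

For first-order series with pure R initially, C_S(τ) = k₁C_{R0}/(k₂−k₁)·(e^(−k₁τ) − e^(−k₂τ)).
e^(−k₁τ) = e^(−0.0702×14.7) = e^(−1.032) = 0.3563; e^(−k₂τ) = e^(−1.999) = 0.1354.
C_S = 0.0702×5.86/(0.136−0.0702) × (0.3563−0.1354) = 6.252×0.2209 = 1.381 mol·L⁻¹.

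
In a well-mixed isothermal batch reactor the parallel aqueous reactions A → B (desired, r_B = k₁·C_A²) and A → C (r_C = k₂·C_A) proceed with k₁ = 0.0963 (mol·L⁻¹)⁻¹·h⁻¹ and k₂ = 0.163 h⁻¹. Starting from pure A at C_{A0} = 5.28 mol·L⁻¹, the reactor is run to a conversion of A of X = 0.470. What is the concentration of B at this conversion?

C_A = C_{A0}(1−X) = 2.798 mol·L⁻¹.
Along a PFR/batch, dC_C/dC_A = −r_C/(r_B+r_C) = −k₂/(k₂+k₁·C_A).
Integrating from C_{A0} to C_A: C_C = (0.163/0.0963)·ln[(0.163+0.0963·5.28)/(0.163+0.0963·2.80)] = 1.693·ln(0.6715/0.4325) = 0.7446 mol·L⁻¹.
Then C_B = (C_{A0}−C_A) − C_C = 2.482 − 0.7446 = 1.737 mol·L⁻¹.

1.74 mol·L⁻¹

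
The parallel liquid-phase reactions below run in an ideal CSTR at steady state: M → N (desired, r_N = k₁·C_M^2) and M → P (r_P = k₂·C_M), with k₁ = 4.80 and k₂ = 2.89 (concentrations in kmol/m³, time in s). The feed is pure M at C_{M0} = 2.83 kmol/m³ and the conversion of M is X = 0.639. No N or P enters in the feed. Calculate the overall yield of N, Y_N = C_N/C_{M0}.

0.402

Exit C_M = C_{M0}(1−X) = 2.83×0.361 = 1.022 kmol/m³.
Rates in a CSTR are evaluated at the outlet concentration: r_N = 4.80×1.022^2 = 5.010, r_P = 2.89×1.022 = 2.953.
Fraction of consumed M going to N: r_N/(r_N+r_P) = 0.6292.
C_N = 0.6292·C_{M0}·X = 0.6292×2.83×0.639 = 1.14 kmol/m³; Y_N = C_N/C_{M0} = 0.402.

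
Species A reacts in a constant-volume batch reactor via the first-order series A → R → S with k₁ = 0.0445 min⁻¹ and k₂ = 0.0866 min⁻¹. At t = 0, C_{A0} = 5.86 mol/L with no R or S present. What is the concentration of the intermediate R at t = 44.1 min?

0.734 mol/L

For first-order series with pure A initially, C_R(t) = k₁C_{A0}/(k₂−k₁)·(e^(−k₁t) − e^(−k₂t)).
e^(−k₁t) = e^(−0.0445×44.1) = e^(−1.962) = 0.1405; e^(−k₂t) = e^(−3.819) = 0.02195.
C_R = 0.0445×5.86/(0.0866−0.0445) × (0.1405−0.02195) = 6.194×0.1186 = 0.7344 mol/L.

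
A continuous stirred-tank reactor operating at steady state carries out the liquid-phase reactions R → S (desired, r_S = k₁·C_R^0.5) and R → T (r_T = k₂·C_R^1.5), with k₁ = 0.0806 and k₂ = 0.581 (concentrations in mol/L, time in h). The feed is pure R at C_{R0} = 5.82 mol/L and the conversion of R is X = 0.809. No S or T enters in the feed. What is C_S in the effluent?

0.522 mol/L

Exit C_R = C_{R0}(1−X) = 5.82×0.191 = 1.112 mol/L.
In a CSTR the entire volume is at exit conditions, so r_S = 0.0806×1.112^0.5 = 0.08498 and r_T = 0.581×1.112^1.5 = 0.6809.
Fraction of consumed R going to S: r_S/(r_S+r_T) = 0.1110.
C_S = 0.1110·C_{R0}·X = 0.1110×5.82×0.809 = 0.522 mol/L.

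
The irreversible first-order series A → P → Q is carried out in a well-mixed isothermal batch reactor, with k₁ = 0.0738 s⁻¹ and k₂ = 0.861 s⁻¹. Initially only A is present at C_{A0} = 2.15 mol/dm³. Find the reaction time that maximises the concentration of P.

Setting dC_P/dt = 0 gives t_opt = ln(k₂/k₁)/(k₂−k₁).
= ln(0.861/0.0738)/(0.861−0.0738) = ln(11.67)/0.7872 = 2.457/0.7872 = 3.12 s.

3.12 s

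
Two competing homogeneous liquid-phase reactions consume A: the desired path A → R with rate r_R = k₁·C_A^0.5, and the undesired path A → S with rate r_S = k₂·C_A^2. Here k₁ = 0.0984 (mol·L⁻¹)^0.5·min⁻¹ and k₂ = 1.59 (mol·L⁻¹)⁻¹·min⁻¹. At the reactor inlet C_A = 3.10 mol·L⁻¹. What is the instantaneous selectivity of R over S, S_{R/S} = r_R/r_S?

0.0113

S_{R/S} = r_R/r_S = (k₁·C_A^0.5)/(k₂·C_A^2) = (k₁/k₂)·C_A^-1.5.
= (0.0984×3.100^0.5) / (1.59×3.100^2) = 0.1733/15.28 = 0.0113.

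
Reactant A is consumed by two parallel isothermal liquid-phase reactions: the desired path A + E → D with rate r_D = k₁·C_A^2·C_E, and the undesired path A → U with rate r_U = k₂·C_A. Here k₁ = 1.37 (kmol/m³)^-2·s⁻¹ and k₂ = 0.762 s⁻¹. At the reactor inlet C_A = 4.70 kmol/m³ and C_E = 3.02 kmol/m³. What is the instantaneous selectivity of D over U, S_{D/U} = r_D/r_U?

25.5

S_{D/U} = r_D/r_U = (k₁·C_A^2·C_E)/(k₂·C_A) = (k₁/k₂)·C_A·C_E.
= (1.37×4.700^2×3.020) / (0.762×4.700) = 91.40/3.581 = 25.5.
Since the desired path is higher order in A, keeping C_A high (PFR or concentrated feed) favours D.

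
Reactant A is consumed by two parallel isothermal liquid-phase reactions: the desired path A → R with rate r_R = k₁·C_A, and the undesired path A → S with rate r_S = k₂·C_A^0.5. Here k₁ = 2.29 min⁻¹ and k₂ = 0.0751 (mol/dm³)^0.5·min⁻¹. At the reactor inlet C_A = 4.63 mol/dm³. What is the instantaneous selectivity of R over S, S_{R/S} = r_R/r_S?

S_{R/S} = r_R/r_S = (k₁·C_A)/(k₂·C_A^0.5) = (k₁/k₂)·C_A^0.5.
= (2.29×4.630) / (0.0751×4.630^0.5) = 10.60/0.1616 = 65.6.

65.6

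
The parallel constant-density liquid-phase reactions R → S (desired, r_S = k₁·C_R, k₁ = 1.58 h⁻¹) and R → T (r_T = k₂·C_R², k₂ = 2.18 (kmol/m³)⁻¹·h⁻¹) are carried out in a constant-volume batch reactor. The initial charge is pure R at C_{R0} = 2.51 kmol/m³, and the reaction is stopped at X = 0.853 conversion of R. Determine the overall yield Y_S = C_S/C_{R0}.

C_R = C_{R0}(1−X) = 0.3690 kmol/m³.
Along a PFR/batch, dC_S/dC_R = −r_S/(r_S+r_T) = −k₁/(k₁+k₂·C_R).
Integrating from C_{R0} to C_R: C_S = (1.58/2.18)·ln[(1.58+2.18·2.51)/(1.58+2.18·0.369)] = 0.7248·ln(7.052/2.384) = 0.7859 kmol/m³.
Y_S = C_S/C_{R0} = 0.7859/2.51 = 0.313.

0.313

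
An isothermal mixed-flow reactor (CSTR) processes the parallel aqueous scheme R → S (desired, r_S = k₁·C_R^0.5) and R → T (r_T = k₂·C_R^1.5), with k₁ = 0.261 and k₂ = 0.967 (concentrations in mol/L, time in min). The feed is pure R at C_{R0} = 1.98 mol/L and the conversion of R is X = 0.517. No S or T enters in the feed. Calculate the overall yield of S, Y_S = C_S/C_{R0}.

Exit C_R = C_{R0}(1−X) = 1.98×0.483 = 0.9563 mol/L.
In a CSTR the entire volume is at exit conditions, so r_S = 0.261×0.9563^0.5 = 0.2552 and r_T = 0.967×0.9563^1.5 = 0.9044.
Fraction of consumed R going to S: r_S/(r_S+r_T) = 0.2201.
C_S = 0.2201·C_{R0}·X = 0.2201×1.98×0.517 = 0.225 mol/L; Y_S = C_S/C_{R0} = 0.114.

0.114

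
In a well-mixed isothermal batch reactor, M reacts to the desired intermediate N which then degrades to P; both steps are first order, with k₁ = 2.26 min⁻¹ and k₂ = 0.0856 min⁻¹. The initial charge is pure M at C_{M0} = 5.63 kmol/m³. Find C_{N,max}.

4.95 kmol/m³

For a first-order series the maximum intermediate yield is C_{N,max}/C_{M0} = (k₁/k₂)^[k₂/(k₂−k₁)].
= (2.26/0.0856)^(0.0856/(0.0856−2.26)) = (26.40)^(-0.03937) = 0.8791.
C_{N,max} = 0.8791×5.63 = 4.95 kmol/m³.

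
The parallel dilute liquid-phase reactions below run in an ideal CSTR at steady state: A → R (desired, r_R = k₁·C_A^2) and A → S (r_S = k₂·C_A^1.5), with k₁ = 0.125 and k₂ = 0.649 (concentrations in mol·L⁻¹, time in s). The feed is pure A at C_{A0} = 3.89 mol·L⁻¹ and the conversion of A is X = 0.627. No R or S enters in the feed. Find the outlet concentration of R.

0.459 mol·L⁻¹

Exit C_A = C_{A0}(1−X) = 3.89×0.373 = 1.451 mol·L⁻¹.
In a CSTR the entire volume is at exit conditions, so r_R = 0.125×1.451^2 = 0.2632 and r_S = 0.649×1.451^1.5 = 1.134.
Fraction of consumed A going to R: r_R/(r_R+r_S) = 0.1883.
C_R = 0.1883·C_{A0}·X = 0.1883×3.89×0.627 = 0.459 mol·L⁻¹.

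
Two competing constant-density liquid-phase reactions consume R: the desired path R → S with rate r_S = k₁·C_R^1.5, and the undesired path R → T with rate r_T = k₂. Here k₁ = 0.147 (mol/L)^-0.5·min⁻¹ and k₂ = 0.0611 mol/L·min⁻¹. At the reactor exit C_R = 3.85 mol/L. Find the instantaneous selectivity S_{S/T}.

18.2

S_{S/T} = r_S/r_T = (k₁·C_R^1.5)/(k₂) = (k₁/k₂)·C_R^1.5.
= (0.147×3.850^1.5) / (0.0611) = 1.110/0.06110 = 18.2.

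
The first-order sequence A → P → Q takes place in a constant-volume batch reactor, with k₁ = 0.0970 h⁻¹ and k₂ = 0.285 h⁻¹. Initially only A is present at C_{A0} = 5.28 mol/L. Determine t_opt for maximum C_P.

The intermediate peaks when r₁ = r₂, i.e. k₁e^(−k₁t) = k₂e^(−k₂t), giving t_opt = ln(k₂/k₁)/(k₂−k₁).
= ln(0.285/0.0970)/(0.285−0.0970) = ln(2.938)/0.1880 = 1.078/0.1880 = 5.73 h.

5.73 h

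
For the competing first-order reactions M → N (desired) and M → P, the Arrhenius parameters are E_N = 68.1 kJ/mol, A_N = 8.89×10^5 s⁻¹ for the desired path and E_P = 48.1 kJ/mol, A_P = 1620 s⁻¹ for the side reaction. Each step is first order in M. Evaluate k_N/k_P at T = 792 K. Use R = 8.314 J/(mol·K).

26.3

With equal orders, S_{N/P} = k_N/k_P = (A_N/A_P)·exp[(E_P−E_N)/(RT)].
(E_P−E_N)/(RT) = (48.1−68.1)×10³/(8.314×792) = -20000/6585 = -3.037.
k_N/k_P = (8.89×10^5/1620)·exp(-3.037) = 548.8 × 0.04796 = 26.3.
Since E_N > E_P, raising the temperature improves selectivity toward N.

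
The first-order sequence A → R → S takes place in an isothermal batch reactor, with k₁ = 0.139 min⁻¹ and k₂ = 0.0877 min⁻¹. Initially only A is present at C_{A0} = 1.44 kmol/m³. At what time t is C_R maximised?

8.98 min

The intermediate peaks when r₁ = r₂, i.e. k₁e^(−k₁t) = k₂e^(−k₂t), giving t_opt = ln(k₂/k₁)/(k₂−k₁).
= ln(0.0877/0.139)/(0.0877−0.139) = ln(0.6309)/-0.05130 = -0.4606/-0.05130 = 8.98 min.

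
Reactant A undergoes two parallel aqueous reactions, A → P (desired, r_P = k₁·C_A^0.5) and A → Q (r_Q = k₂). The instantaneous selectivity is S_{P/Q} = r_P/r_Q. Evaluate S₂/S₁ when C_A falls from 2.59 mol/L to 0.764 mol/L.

S_{P/Q} = (k₁/k₂)·C_A^0.5, so S₂/S₁ = (C_{A,2}/C_{A,1})^0.5.
= (0.764/2.59)^0.5 = (0.2950)^0.5 = 0.543.
Selectivity toward P falls as C_A falls — high-concentration operation is favoured.

0.543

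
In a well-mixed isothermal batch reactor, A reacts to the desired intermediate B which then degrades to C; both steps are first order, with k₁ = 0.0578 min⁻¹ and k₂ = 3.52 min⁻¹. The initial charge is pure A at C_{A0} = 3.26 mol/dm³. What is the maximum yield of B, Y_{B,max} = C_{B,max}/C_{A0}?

0.0153

At the optimum, C_{B,max}/C_{A0} = (k₁/k₂)^[k₂/(k₂−k₁)].
= (0.0578/3.52)^(3.52/(3.52−0.0578)) = (0.01642)^(1.017) = 0.01533.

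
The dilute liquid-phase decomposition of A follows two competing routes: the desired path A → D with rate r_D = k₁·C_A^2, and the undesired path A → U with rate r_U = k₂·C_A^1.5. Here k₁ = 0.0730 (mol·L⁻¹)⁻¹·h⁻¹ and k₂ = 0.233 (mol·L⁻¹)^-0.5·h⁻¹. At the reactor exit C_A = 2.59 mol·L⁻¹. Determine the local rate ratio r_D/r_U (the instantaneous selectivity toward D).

0.504

S_{D/U} = r_D/r_U = (k₁·C_A^2)/(k₂·C_A^1.5) = (k₁/k₂)·C_A^0.5.
= (0.0730×2.590^2) / (0.233×2.590^1.5) = 0.4897/0.9712 = 0.504.
Since the desired path is higher order in A, keeping C_A high (PFR or concentrated feed) favours D.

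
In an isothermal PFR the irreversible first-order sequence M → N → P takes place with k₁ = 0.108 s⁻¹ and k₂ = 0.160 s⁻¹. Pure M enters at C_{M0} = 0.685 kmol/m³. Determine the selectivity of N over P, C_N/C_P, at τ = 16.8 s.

For first-order series with pure M initially, C_N(τ) = k₁C_{M0}/(k₂−k₁)·(e^(−k₁τ) − e^(−k₂τ)).
e^(−k₁τ) = e^(−0.108×16.8) = e^(−1.814) = 0.1629; e^(−k₂τ) = e^(−2.688) = 0.06802.
C_N = 0.108×0.685/(0.160−0.108) × (0.1629−0.06802) = 1.423×0.09492 = 0.1350 kmol/m³.
C_M = C_{M0}e^(−k₁τ) = 0.1116 kmol/m³, so C_P = C_{M0}−C_M−C_N = 0.4383 kmol/m³; C_N/C_P = 0.308.

0.308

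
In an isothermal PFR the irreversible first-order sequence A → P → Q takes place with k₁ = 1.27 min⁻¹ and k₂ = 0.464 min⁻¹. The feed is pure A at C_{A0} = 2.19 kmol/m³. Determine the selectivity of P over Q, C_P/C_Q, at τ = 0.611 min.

For first-order series with pure A initially, C_P(τ) = k₁C_{A0}/(k₂−k₁)·(e^(−k₁τ) − e^(−k₂τ)).
e^(−k₁τ) = e^(−1.27×0.611) = e^(−0.7760) = 0.4603; e^(−k₂τ) = e^(−0.2835) = 0.7531.
C_P = 1.27×2.19/(0.464−1.27) × (0.4603−0.7531) = (-3.451)×(-0.2929) = 1.011 kmol/m³.
C_A = C_{A0}e^(−k₁τ) = 1.008 kmol/m³, so C_Q = C_{A0}−C_A−C_P = 0.1714 kmol/m³; C_P/C_Q = 5.90.

5.90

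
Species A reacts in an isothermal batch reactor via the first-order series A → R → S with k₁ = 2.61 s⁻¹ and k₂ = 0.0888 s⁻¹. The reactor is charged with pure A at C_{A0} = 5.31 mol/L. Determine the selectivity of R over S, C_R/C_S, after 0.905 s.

17.9

The intermediate concentration in a first-order A→B→C sequence is C_R = k₁C_{A0}(e^(−k₁t) − e^(−k₂t))/(k₂−k₁).
e^(−k₁t) = e^(−2.61×0.905) = e^(−2.362) = 0.09423; e^(−k₂t) = e^(−0.08036) = 0.9228.
C_R = 2.61×5.31/(0.0888−2.61) × (0.09423−0.9228) = (-5.497)×(-0.8286) = 4.555 mol/L.
C_A = C_{A0}e^(−k₁t) = 0.5003 mol/L, so C_S = C_{A0}−C_A−C_R = 0.2551 mol/L; C_R/C_S = 17.9.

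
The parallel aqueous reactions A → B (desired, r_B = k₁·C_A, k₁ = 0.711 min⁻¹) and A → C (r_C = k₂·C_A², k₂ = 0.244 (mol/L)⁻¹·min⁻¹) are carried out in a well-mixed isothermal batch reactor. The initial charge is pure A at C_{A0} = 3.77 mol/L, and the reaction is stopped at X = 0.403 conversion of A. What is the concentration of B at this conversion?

0.751 mol/L

C_A = C_{A0}(1−X) = 2.251 mol/L.
Along a PFR/batch, dC_B/dC_A = −r_B/(r_B+r_C) = −k₁/(k₁+k₂·C_A).
Integrating from C_{A0} to C_A: C_B = (0.711/0.244)·ln[(0.711+0.244·3.77)/(0.711+0.244·2.25)] = 2.914·ln(1.631/1.260) = 0.7514 mol/L.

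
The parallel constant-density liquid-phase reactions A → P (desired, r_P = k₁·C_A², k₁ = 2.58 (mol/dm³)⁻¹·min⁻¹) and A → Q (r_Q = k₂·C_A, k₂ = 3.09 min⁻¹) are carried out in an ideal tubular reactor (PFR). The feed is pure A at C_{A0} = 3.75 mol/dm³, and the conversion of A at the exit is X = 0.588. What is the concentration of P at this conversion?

1.50 mol/dm³

C_A = C_{A0}(1−X) = 1.545 mol/dm³.
Along a PFR/batch, dC_Q/dC_A = −r_Q/(r_P+r_Q) = −k₂/(k₂+k₁·C_A).
Integrating from C_{A0} to C_A: C_Q = (3.09/2.58)·ln[(3.09+2.58·3.75)/(3.09+2.58·1.55)] = 1.198·ln(12.77/7.076) = 0.7066 mol/dm³.
Then C_P = (C_{A0}−C_A) − C_Q = 2.205 − 0.7066 = 1.498 mol/dm³.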